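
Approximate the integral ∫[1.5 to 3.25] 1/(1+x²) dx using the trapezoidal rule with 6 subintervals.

f(x) = 1/(1+x²)
a = 1.5, b = 3.25, n = 6
h = (b - a)/n = 0.291667

Trapezoidal rule: (h/2)[f(x₀) + 2f(x₁) + 2f(x₂) + ... + f(xₙ)]

x_0 = 1.5000, f(x_0) = 0.307692, coefficient = 1
x_1 = 1.7917, f(x_1) = 0.237526, coefficient = 2
x_2 = 2.0833, f(x_2) = 0.187256, coefficient = 2
x_3 = 2.3750, f(x_3) = 0.150588, coefficient = 2
x_4 = 2.6667, f(x_4) = 0.123288, coefficient = 2
x_5 = 2.9583, f(x_5) = 0.102546, coefficient = 2
x_6 = 3.2500, f(x_6) = 0.086486, coefficient = 1

I ≈ (0.291667/2) × 1.996586 = 0.291169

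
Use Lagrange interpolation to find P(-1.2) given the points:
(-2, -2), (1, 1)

Lagrange interpolation formula:
P(x) = Σ yᵢ × Lᵢ(x)
where Lᵢ(x) = Π_{j≠i} (x - xⱼ)/(xᵢ - xⱼ)

L_0(-1.2) = (-1.2 - 1)/(-2 - 1) = 0.733333
L_1(-1.2) = (-1.2 - (-2))/(1 - (-2)) = 0.266667

P(-1.2) = (-2)×L_0(-1.2) + 1×L_1(-1.2)
P(-1.2) = -1.200000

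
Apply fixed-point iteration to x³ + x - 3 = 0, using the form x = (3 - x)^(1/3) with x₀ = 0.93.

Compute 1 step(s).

Equation: x³ + x - 3 = 0
Fixed-point form: x = (3 - x)^(1/3)
x₀ = 0.93

x_1 = g(0.930000) = 1.274452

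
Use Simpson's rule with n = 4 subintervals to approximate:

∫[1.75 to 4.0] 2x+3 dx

f(x) = 2x+3
a = 1.75, b = 4.0, n = 4
h = (b - a)/n = 0.562500

Simpson's rule: (h/3)[f(x₀) + 4f(x₁) + 2f(x₂) + ... + f(xₙ)]

x_0 = 1.7500, f(x_0) = 6.500000, coefficient = 1
x_1 = 2.3125, f(x_1) = 7.625000, coefficient = 4
x_2 = 2.8750, f(x_2) = 8.750000, coefficient = 2
x_3 = 3.4375, f(x_3) = 9.875000, coefficient = 4
x_4 = 4.0000, f(x_4) = 11.000000, coefficient = 1

I ≈ (0.562500/3) × 105.000000 = 19.687500
Exact value: 19.687500
Error: 0.000000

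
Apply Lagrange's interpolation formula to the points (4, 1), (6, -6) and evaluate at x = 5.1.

Lagrange interpolation formula:
P(x) = Σ yᵢ × Lᵢ(x)
where Lᵢ(x) = Π_{j≠i} (x - xⱼ)/(xᵢ - xⱼ)

L_0(5.1) = (5.1 - 6)/(4 - 6) = 0.450000
L_1(5.1) = (5.1 - 4)/(6 - 4) = 0.550000

P(5.1) = 1×L_0(5.1) + (-6)×L_1(5.1)
P(5.1) = -2.850000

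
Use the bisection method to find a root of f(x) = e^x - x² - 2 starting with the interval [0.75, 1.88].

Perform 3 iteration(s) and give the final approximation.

f(x) = e^x - x² - 2
Initial interval: [0.75, 1.88]

Iteration 1:
  c_1 = (0.750000 + 1.880000)/2 = 1.315000
  f(c_1) = f(1.315000) = -0.004474
  f(a) × f(c) ≥ 0, new interval: [1.315000, 1.880000]
Iteration 2:
  c_2 = (1.315000 + 1.880000)/2 = 1.597500
  f(c_2) = f(1.597500) = 0.388659
  f(a) × f(c) < 0, new interval: [1.315000, 1.597500]
Iteration 3:
  c_3 = (1.315000 + 1.597500)/2 = 1.456250
  f(c_3) = f(1.456250) = 0.169178
  f(a) × f(c) < 0, new interval: [1.315000, 1.456250]

After 3 iteration(s), the approximation is c_3 = 1.456250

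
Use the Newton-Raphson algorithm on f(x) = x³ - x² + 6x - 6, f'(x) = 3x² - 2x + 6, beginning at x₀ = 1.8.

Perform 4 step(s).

f(x) = x³ - x² + 6x - 6
f'(x) = 3x² - 2x + 6
x₀ = 1.8

Newton-Raphson formula: x_{n+1} = x_n - f(x_n)/f'(x_n)

Iteration 1:
  f(1.800000) = 7.392000
  f'(1.800000) = 12.120000
  x_1 = 1.800000 - 7.392000/12.120000 = 1.190099
Iteration 2:
  f(1.190099) = 1.409838
  f'(1.190099) = 7.868809
  x_2 = 1.190099 - 1.409838/7.868809 = 1.010931
Iteration 3:
  f(1.010931) = 0.076758
  f'(1.010931) = 7.044083
  x_3 = 1.010931 - 0.076758/7.044083 = 1.000034
Iteration 4:
  f(1.000034) = 0.000240
  f'(1.000034) = 7.000137
  x_4 = 1.000034 - 0.000240/7.000137 = 1.000000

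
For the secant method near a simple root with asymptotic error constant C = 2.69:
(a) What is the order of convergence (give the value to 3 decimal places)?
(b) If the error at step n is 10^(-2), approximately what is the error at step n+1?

(a) Secant method has superlinear convergence with order φ = (1+√5)/2 ≈ 1.618.
    This means |e_{n+1}| ≈ C|e_n|^1.618.

(b) With |e_n| = 10^(-2) and C = 2.69:
    |e_{n+1}| ≈ 2.69 × (10^(-2))^1.618 = 2.69 × 10^(-3.24)

(a) ≈ 1.618 (golden ratio); (b) |e_{n+1}| ≈ 1.562e-03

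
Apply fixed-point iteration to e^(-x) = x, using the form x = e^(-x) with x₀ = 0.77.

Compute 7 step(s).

Equation: e^(-x) = x
Fixed-point form: x = e^(-x)
x₀ = 0.77

x_1 = g(0.770000) = 0.463013
x_2 = g(0.463013) = 0.629384
x_3 = g(0.629384) = 0.532920
x_4 = g(0.532920) = 0.586889
x_5 = g(0.586889) = 0.556055
x_6 = g(0.556055) = 0.573467
x_7 = g(0.573467) = 0.563568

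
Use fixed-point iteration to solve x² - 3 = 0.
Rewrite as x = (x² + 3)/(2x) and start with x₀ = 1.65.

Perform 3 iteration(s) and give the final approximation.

Equation: x² - 3 = 0
Fixed-point form: x = (x² + 3)/(2x)
x₀ = 1.65

x_1 = g(1.650000) = 1.734091
x_2 = g(1.734091) = 1.732052
x_3 = g(1.732052) = 1.732051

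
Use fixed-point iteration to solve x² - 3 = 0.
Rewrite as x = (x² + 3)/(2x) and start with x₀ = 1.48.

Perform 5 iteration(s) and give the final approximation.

Equation: x² - 3 = 0
Fixed-point form: x = (x² + 3)/(2x)
x₀ = 1.48

x_1 = g(1.480000) = 1.753514
x_2 = g(1.753514) = 1.732182
x_3 = g(1.732182) = 1.732051
x_4 = g(1.732051) = 1.732051
x_5 = g(1.732051) = 1.732051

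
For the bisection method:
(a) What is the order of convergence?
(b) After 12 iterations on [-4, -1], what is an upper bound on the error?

(a) Bisection has linear (order 1) convergence; the error is halved each step.

(b) Error bound = (b-a)/2^n = (-1 - (-4))/2^{12}
    = 3/2^{12}

(a) 1 (linear); (b) error ≤ 7.32e-04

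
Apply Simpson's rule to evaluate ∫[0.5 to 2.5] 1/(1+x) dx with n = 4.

f(x) = 1/(1+x)
a = 0.5, b = 2.5, n = 4
h = (b - a)/n = 0.500000

Simpson's rule: (h/3)[f(x₀) + 4f(x₁) + 2f(x₂) + ... + f(xₙ)]

x_0 = 0.5000, f(x_0) = 0.666667, coefficient = 1
x_1 = 1.0000, f(x_1) = 0.500000, coefficient = 4
x_2 = 1.5000, f(x_2) = 0.400000, coefficient = 2
x_3 = 2.0000, f(x_3) = 0.333333, coefficient = 4
x_4 = 2.5000, f(x_4) = 0.285714, coefficient = 1

I ≈ (0.500000/3) × 5.085714 = 0.847619
Exact value: 0.847298
Error: 0.000321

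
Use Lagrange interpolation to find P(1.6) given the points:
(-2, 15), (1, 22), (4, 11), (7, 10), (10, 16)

Lagrange interpolation formula:
P(x) = Σ yᵢ × Lᵢ(x)
where Lᵢ(x) = Π_{j≠i} (x - xⱼ)/(xᵢ - xⱼ)

L_0(1.6) = (1.6 - 1)/(-2 - 1) × (1.6 - 4)/(-2 - 4) × (1.6 - 7)/(-2 - 7) × (1.6 - 10)/(-2 - 10) = -0.033600
L_1(1.6) = (1.6 - (-2))/(1 - (-2)) × (1.6 - 4)/(1 - 4) × (1.6 - 7)/(1 - 7) × (1.6 - 10)/(1 - 10) = 0.806400
L_2(1.6) = (1.6 - (-2))/(4 - (-2)) × (1.6 - 1)/(4 - 1) × (1.6 - 7)/(4 - 7) × (1.6 - 10)/(4 - 10) = 0.302400
L_3(1.6) = (1.6 - (-2))/(7 - (-2)) × (1.6 - 1)/(7 - 1) × (1.6 - 4)/(7 - 4) × (1.6 - 10)/(7 - 10) = -0.089600
L_4(1.6) = (1.6 - (-2))/(10 - (-2)) × (1.6 - 1)/(10 - 1) × (1.6 - 4)/(10 - 4) × (1.6 - 7)/(10 - 7) = 0.014400

P(1.6) = 15×L_0(1.6) + 22×L_1(1.6) + 11×L_2(1.6) + 10×L_3(1.6) + 16×L_4(1.6)
P(1.6) = 19.897600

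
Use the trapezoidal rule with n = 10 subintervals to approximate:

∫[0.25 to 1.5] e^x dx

f(x) = e^x
a = 0.25, b = 1.5, n = 10
h = (b - a)/n = 0.125000

Trapezoidal rule: (h/2)[f(x₀) + 2f(x₁) + 2f(x₂) + ... + f(xₙ)]

x_0 = 0.2500, f(x_0) = 1.284025, coefficient = 1
x_1 = 0.3750, f(x_1) = 1.454991, coefficient = 2
x_2 = 0.5000, f(x_2) = 1.648721, coefficient = 2
x_3 = 0.6250, f(x_3) = 1.868246, coefficient = 2
x_4 = 0.7500, f(x_4) = 2.117000, coefficient = 2
x_5 = 0.8750, f(x_5) = 2.398875, coefficient = 2
x_6 = 1.0000, f(x_6) = 2.718282, coefficient = 2
x_7 = 1.1250, f(x_7) = 3.080217, coefficient = 2
x_8 = 1.2500, f(x_8) = 3.490343, coefficient = 2
x_9 = 1.3750, f(x_9) = 3.955077, coefficient = 2
x_10 = 1.5000, f(x_10) = 4.481689, coefficient = 1

I ≈ (0.125000/2) × 51.229219 = 3.201826
Exact value: 3.197664
Error: 0.004163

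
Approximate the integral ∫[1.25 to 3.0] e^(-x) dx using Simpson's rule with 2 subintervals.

f(x) = e^(-x)
a = 1.25, b = 3.0, n = 2
h = (b - a)/n = 0.875000

Simpson's rule: (h/3)[f(x₀) + 4f(x₁) + 2f(x₂) + ... + f(xₙ)]

x_0 = 1.2500, f(x_0) = 0.286505, coefficient = 1
x_1 = 2.1250, f(x_1) = 0.119433, coefficient = 4
x_2 = 3.0000, f(x_2) = 0.049787, coefficient = 1

I ≈ (0.875000/3) × 0.814024 = 0.237424
Exact value: 0.236718
Error: 0.000706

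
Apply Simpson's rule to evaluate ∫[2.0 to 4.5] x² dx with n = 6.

f(x) = x²
a = 2.0, b = 4.5, n = 6
h = (b - a)/n = 0.416667

Simpson's rule: (h/3)[f(x₀) + 4f(x₁) + 2f(x₂) + ... + f(xₙ)]

x_0 = 2.0000, f(x_0) = 4.000000, coefficient = 1
x_1 = 2.4167, f(x_1) = 5.840278, coefficient = 4
x_2 = 2.8333, f(x_2) = 8.027778, coefficient = 2
x_3 = 3.2500, f(x_3) = 10.562500, coefficient = 4
x_4 = 3.6667, f(x_4) = 13.444444, coefficient = 2
x_5 = 4.0833, f(x_5) = 16.673611, coefficient = 4
x_6 = 4.5000, f(x_6) = 20.250000, coefficient = 1

I ≈ (0.416667/3) × 199.500000 = 27.708333
Exact value: 27.708333
Error: 0.000000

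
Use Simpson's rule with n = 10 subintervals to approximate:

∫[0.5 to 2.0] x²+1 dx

f(x) = x²+1
a = 0.5, b = 2.0, n = 10
h = (b - a)/n = 0.150000

Simpson's rule: (h/3)[f(x₀) + 4f(x₁) + 2f(x₂) + ... + f(xₙ)]

x_0 = 0.5000, f(x_0) = 1.250000, coefficient = 1
x_1 = 0.6500, f(x_1) = 1.422500, coefficient = 4
x_2 = 0.8000, f(x_2) = 1.640000, coefficient = 2
x_3 = 0.9500, f(x_3) = 1.902500, coefficient = 4
x_4 = 1.1000, f(x_4) = 2.210000, coefficient = 2
x_5 = 1.2500, f(x_5) = 2.562500, coefficient = 4
x_6 = 1.4000, f(x_6) = 2.960000, coefficient = 2
x_7 = 1.5500, f(x_7) = 3.402500, coefficient = 4
x_8 = 1.7000, f(x_8) = 3.890000, coefficient = 2
x_9 = 1.8500, f(x_9) = 4.422500, coefficient = 4
x_10 = 2.0000, f(x_10) = 5.000000, coefficient = 1

I ≈ (0.150000/3) × 82.500000 = 4.125000
Exact value: 4.125000
Error: 0.000000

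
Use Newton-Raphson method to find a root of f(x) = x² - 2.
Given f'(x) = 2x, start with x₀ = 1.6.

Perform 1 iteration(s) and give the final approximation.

f(x) = x² - 2
f'(x) = 2x
x₀ = 1.6

Newton-Raphson formula: x_{n+1} = x_n - f(x_n)/f'(x_n)

Iteration 1:
  f(1.600000) = 0.560000
  f'(1.600000) = 3.200000
  x_1 = 1.600000 - 0.560000/3.200000 = 1.425000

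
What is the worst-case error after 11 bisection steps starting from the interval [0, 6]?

Bisection error bound: |error| ≤ (b-a)/2^n
|error| ≤ (6 - 0)/2^11 = 6/2^11
|error| ≤ 0.0029296875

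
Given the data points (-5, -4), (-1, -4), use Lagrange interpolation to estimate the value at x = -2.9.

Lagrange interpolation formula:
P(x) = Σ yᵢ × Lᵢ(x)
where Lᵢ(x) = Π_{j≠i} (x - xⱼ)/(xᵢ - xⱼ)

L_0(-2.9) = (-2.9 - (-1))/(-5 - (-1)) = 0.475000
L_1(-2.9) = (-2.9 - (-5))/(-1 - (-5)) = 0.525000

P(-2.9) = (-4)×L_0(-2.9) + (-4)×L_1(-2.9)
P(-2.9) = -4.000000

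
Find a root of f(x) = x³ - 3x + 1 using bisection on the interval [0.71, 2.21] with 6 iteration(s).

f(x) = x³ - 3x + 1
Initial interval: [0.71, 2.21]

Iteration 1:
  c_1 = (0.710000 + 2.210000)/2 = 1.460000
  f(c_1) = f(1.460000) = -0.267864
  f(a) × f(c) ≥ 0, new interval: [1.460000, 2.210000]
Iteration 2:
  c_2 = (1.460000 + 2.210000)/2 = 1.835000
  f(c_2) = f(1.835000) = 1.673858
  f(a) × f(c) < 0, new interval: [1.460000, 1.835000]
Iteration 3:
  c_3 = (1.460000 + 1.835000)/2 = 1.647500
  f(c_3) = f(1.647500) = 0.529237
  f(a) × f(c) < 0, new interval: [1.460000, 1.647500]
Iteration 4:
  c_4 = (1.460000 + 1.647500)/2 = 1.553750
  f(c_4) = f(1.553750) = 0.089719
  f(a) × f(c) < 0, new interval: [1.460000, 1.553750]
Iteration 5:
  c_5 = (1.460000 + 1.553750)/2 = 1.506875
  f(c_5) = f(1.506875) = -0.099006
  f(a) × f(c) ≥ 0, new interval: [1.506875, 1.553750]
Iteration 6:
  c_6 = (1.506875 + 1.553750)/2 = 1.530312
  f(c_6) = f(1.530312) = -0.007165
  f(a) × f(c) ≥ 0, new interval: [1.530312, 1.553750]

After 6 iteration(s), the approximation is c_6 = 1.530312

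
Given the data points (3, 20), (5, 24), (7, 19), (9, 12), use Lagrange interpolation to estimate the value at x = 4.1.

Lagrange interpolation formula:
P(x) = Σ yᵢ × Lᵢ(x)
where Lᵢ(x) = Π_{j≠i} (x - xⱼ)/(xᵢ - xⱼ)

L_0(4.1) = (4.1 - 5)/(3 - 5) × (4.1 - 7)/(3 - 7) × (4.1 - 9)/(3 - 9) = 0.266438
L_1(4.1) = (4.1 - 3)/(5 - 3) × (4.1 - 7)/(5 - 7) × (4.1 - 9)/(5 - 9) = 0.976937
L_2(4.1) = (4.1 - 3)/(7 - 3) × (4.1 - 5)/(7 - 5) × (4.1 - 9)/(7 - 9) = -0.303188
L_3(4.1) = (4.1 - 3)/(9 - 3) × (4.1 - 5)/(9 - 5) × (4.1 - 7)/(9 - 7) = 0.059813

P(4.1) = 20×L_0(4.1) + 24×L_1(4.1) + 19×L_2(4.1) + 12×L_3(4.1)
P(4.1) = 23.732437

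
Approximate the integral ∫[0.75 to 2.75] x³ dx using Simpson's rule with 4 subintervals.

f(x) = x³
a = 0.75, b = 2.75, n = 4
h = (b - a)/n = 0.500000

Simpson's rule: (h/3)[f(x₀) + 4f(x₁) + 2f(x₂) + ... + f(xₙ)]

x_0 = 0.7500, f(x_0) = 0.421875, coefficient = 1
x_1 = 1.2500, f(x_1) = 1.953125, coefficient = 4
x_2 = 1.7500, f(x_2) = 5.359375, coefficient = 2
x_3 = 2.2500, f(x_3) = 11.390625, coefficient = 4
x_4 = 2.7500, f(x_4) = 20.796875, coefficient = 1

I ≈ (0.500000/3) × 85.312500 = 14.218750
Exact value: 14.218750
Error: 0.000000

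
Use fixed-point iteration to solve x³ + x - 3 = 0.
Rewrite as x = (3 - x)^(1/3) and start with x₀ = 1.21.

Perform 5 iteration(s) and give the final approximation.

Equation: x³ + x - 3 = 0
Fixed-point form: x = (3 - x)^(1/3)
x₀ = 1.21

x_1 = g(1.210000) = 1.214184
x_2 = g(1.214184) = 1.213237
x_3 = g(1.213237) = 1.213451
x_4 = g(1.213451) = 1.213403
x_5 = g(1.213403) = 1.213414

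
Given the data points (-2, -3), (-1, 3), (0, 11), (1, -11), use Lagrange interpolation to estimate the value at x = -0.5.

Lagrange interpolation formula:
P(x) = Σ yᵢ × Lᵢ(x)
where Lᵢ(x) = Π_{j≠i} (x - xⱼ)/(xᵢ - xⱼ)

L_0(-0.5) = (-0.5 - (-1))/(-2 - (-1)) × (-0.5 - 0)/(-2 - 0) × (-0.5 - 1)/(-2 - 1) = -0.062500
L_1(-0.5) = (-0.5 - (-2))/(-1 - (-2)) × (-0.5 - 0)/(-1 - 0) × (-0.5 - 1)/(-1 - 1) = 0.562500
L_2(-0.5) = (-0.5 - (-2))/(0 - (-2)) × (-0.5 - (-1))/(0 - (-1)) × (-0.5 - 1)/(0 - 1) = 0.562500
L_3(-0.5) = (-0.5 - (-2))/(1 - (-2)) × (-0.5 - (-1))/(1 - (-1)) × (-0.5 - 0)/(1 - 0) = -0.062500

P(-0.5) = (-3)×L_0(-0.5) + 3×L_1(-0.5) + 11×L_2(-0.5) + (-11)×L_3(-0.5)
P(-0.5) = 8.750000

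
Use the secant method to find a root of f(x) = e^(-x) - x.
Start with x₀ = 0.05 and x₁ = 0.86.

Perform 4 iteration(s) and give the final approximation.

f(x) = e^(-x) - x
x₀ = 0.05, x₁ = 0.86

Secant formula: x_{n+1} = x_n - f(x_n)(x_n - x_{n-1})/(f(x_n) - f(x_{n-1}))

Iteration 1:
  f(0.050000) = 0.901229
  f(0.860000) = -0.436838
  x_2 = 0.860000 - (-0.436838)×(0.860000 - 0.050000)/(-0.436838 - 0.901229)
       = 0.595560
Iteration 2:
  f(0.860000) = -0.436838
  f(0.595560) = -0.044306
  x_3 = 0.595560 - (-0.044306)×(0.595560 - 0.860000)/(-0.044306 - (-0.436838))
       = 0.565712
Iteration 3:
  f(0.595560) = -0.044306
  f(0.565712) = 0.002244
  x_4 = 0.565712 - 0.002244×(0.565712 - 0.595560)/(0.002244 - (-0.044306))
       = 0.567151
Iteration 4:
  f(0.565712) = 0.002244
  f(0.567151) = -0.000011
  x_5 = 0.567151 - (-0.000011)×(0.567151 - 0.565712)/(-0.000011 - 0.002244)
       = 0.567143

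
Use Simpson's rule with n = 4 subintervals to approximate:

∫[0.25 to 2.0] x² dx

f(x) = x²
a = 0.25, b = 2.0, n = 4
h = (b - a)/n = 0.437500

Simpson's rule: (h/3)[f(x₀) + 4f(x₁) + 2f(x₂) + ... + f(xₙ)]

x_0 = 0.2500, f(x_0) = 0.062500, coefficient = 1
x_1 = 0.6875, f(x_1) = 0.472656, coefficient = 4
x_2 = 1.1250, f(x_2) = 1.265625, coefficient = 2
x_3 = 1.5625, f(x_3) = 2.441406, coefficient = 4
x_4 = 2.0000, f(x_4) = 4.000000, coefficient = 1

I ≈ (0.437500/3) × 18.250000 = 2.661458
Exact value: 2.661458
Error: 0.000000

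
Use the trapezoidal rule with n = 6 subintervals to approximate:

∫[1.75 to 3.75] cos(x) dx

f(x) = cos(x)
a = 1.75, b = 3.75, n = 6
h = (b - a)/n = 0.333333

Trapezoidal rule: (h/2)[f(x₀) + 2f(x₁) + 2f(x₂) + ... + f(xₙ)]

x_0 = 1.7500, f(x_0) = -0.178246, coefficient = 1
x_1 = 2.0833, f(x_1) = -0.490390, coefficient = 2
x_2 = 2.4167, f(x_2) = -0.748549, coefficient = 2
x_3 = 2.7500, f(x_3) = -0.924302, coefficient = 2
x_4 = 3.0833, f(x_4) = -0.998303, coefficient = 2
x_5 = 3.4167, f(x_5) = -0.962405, coefficient = 2
x_6 = 3.7500, f(x_6) = -0.820559, coefficient = 1

I ≈ (0.333333/2) × -9.246704 = -1.541117
Exact value: -1.555547
Error: 0.014430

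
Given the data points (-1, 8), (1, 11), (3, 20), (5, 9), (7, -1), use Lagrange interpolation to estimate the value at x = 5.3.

Lagrange interpolation formula:
P(x) = Σ yᵢ × Lᵢ(x)
where Lᵢ(x) = Π_{j≠i} (x - xⱼ)/(xᵢ - xⱼ)

L_0(5.3) = (5.3 - 1)/(-1 - 1) × (5.3 - 3)/(-1 - 3) × (5.3 - 5)/(-1 - 5) × (5.3 - 7)/(-1 - 7) = -0.013135
L_1(5.3) = (5.3 - (-1))/(1 - (-1)) × (5.3 - 3)/(1 - 3) × (5.3 - 5)/(1 - 5) × (5.3 - 7)/(1 - 7) = 0.076978
L_2(5.3) = (5.3 - (-1))/(3 - (-1)) × (5.3 - 1)/(3 - 1) × (5.3 - 5)/(3 - 5) × (5.3 - 7)/(3 - 7) = -0.215873
L_3(5.3) = (5.3 - (-1))/(5 - (-1)) × (5.3 - 1)/(5 - 1) × (5.3 - 3)/(5 - 3) × (5.3 - 7)/(5 - 7) = 1.103353
L_4(5.3) = (5.3 - (-1))/(7 - (-1)) × (5.3 - 1)/(7 - 1) × (5.3 - 3)/(7 - 3) × (5.3 - 5)/(7 - 5) = 0.048677

P(5.3) = 8×L_0(5.3) + 11×L_1(5.3) + 20×L_2(5.3) + 9×L_3(5.3) + (-1)×L_4(5.3)
P(5.3) = 6.305710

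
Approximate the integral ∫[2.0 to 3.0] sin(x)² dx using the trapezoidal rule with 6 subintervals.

f(x) = sin(x)²
a = 2.0, b = 3.0, n = 6
h = (b - a)/n = 0.166667

Trapezoidal rule: (h/2)[f(x₀) + 2f(x₁) + 2f(x₂) + ... + f(xₙ)]

x_0 = 2.0000, f(x_0) = 0.826822, coefficient = 1
x_1 = 2.1667, f(x_1) = 0.685022, coefficient = 2
x_2 = 2.3333, f(x_2) = 0.522853, coefficient = 2
x_3 = 2.5000, f(x_3) = 0.358169, coefficient = 2
x_4 = 2.6667, f(x_4) = 0.209098, coefficient = 2
x_5 = 2.8333, f(x_5) = 0.092052, coefficient = 2
x_6 = 3.0000, f(x_6) = 0.019915, coefficient = 1

I ≈ (0.166667/2) × 4.581124 = 0.381760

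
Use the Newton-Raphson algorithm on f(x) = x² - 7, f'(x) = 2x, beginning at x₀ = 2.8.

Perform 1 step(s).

f(x) = x² - 7
f'(x) = 2x
x₀ = 2.8

Newton-Raphson formula: x_{n+1} = x_n - f(x_n)/f'(x_n)

Iteration 1:
  f(2.800000) = 0.840000
  f'(2.800000) = 5.600000
  x_1 = 2.800000 - 0.840000/5.600000 = 2.650000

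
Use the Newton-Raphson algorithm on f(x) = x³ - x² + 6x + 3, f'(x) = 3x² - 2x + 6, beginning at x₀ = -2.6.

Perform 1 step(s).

f(x) = x³ - x² + 6x + 3
f'(x) = 3x² - 2x + 6
x₀ = -2.6

Newton-Raphson formula: x_{n+1} = x_n - f(x_n)/f'(x_n)

Iteration 1:
  f(-2.600000) = -36.936000
  f'(-2.600000) = 31.480000
  x_1 = -2.600000 - (-36.936000)/31.480000 = -1.426684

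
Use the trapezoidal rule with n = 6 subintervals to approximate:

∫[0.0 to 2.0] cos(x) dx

f(x) = cos(x)
a = 0.0, b = 2.0, n = 6
h = (b - a)/n = 0.333333

Trapezoidal rule: (h/2)[f(x₀) + 2f(x₁) + 2f(x₂) + ... + f(xₙ)]

x_0 = 0.0000, f(x_0) = 1.000000, coefficient = 1
x_1 = 0.3333, f(x_1) = 0.944957, coefficient = 2
x_2 = 0.6667, f(x_2) = 0.785887, coefficient = 2
x_3 = 1.0000, f(x_3) = 0.540302, coefficient = 2
x_4 = 1.3333, f(x_4) = 0.235238, coefficient = 2
x_5 = 1.6667, f(x_5) = -0.095724, coefficient = 2
x_6 = 2.0000, f(x_6) = -0.416147, coefficient = 1

I ≈ (0.333333/2) × 5.405174 = 0.900862
Exact value: 0.909297
Error: 0.008435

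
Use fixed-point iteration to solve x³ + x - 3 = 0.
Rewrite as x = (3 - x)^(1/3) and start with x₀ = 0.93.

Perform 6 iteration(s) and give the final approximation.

Equation: x³ + x - 3 = 0
Fixed-point form: x = (3 - x)^(1/3)
x₀ = 0.93

x_1 = g(0.930000) = 1.274452
x_2 = g(1.274452) = 1.199432
x_3 = g(1.199432) = 1.216568
x_4 = g(1.216568) = 1.212697
x_5 = g(1.212697) = 1.213574
x_6 = g(1.213574) = 1.213375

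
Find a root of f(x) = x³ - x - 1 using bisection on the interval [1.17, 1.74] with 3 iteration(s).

f(x) = x³ - x - 1
Initial interval: [1.17, 1.74]

Iteration 1:
  c_1 = (1.170000 + 1.740000)/2 = 1.455000
  f(c_1) = f(1.455000) = 0.625271
  f(a) × f(c) < 0, new interval: [1.170000, 1.455000]
Iteration 2:
  c_2 = (1.170000 + 1.455000)/2 = 1.312500
  f(c_2) = f(1.312500) = -0.051514
  f(a) × f(c) ≥ 0, new interval: [1.312500, 1.455000]
Iteration 3:
  c_3 = (1.312500 + 1.455000)/2 = 1.383750
  f(c_3) = f(1.383750) = 0.265805
  f(a) × f(c) < 0, new interval: [1.312500, 1.383750]

After 3 iteration(s), the approximation is c_3 = 1.383750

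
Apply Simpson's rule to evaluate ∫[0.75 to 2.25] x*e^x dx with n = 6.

f(x) = x*e^x
a = 0.75, b = 2.25, n = 6
h = (b - a)/n = 0.250000

Simpson's rule: (h/3)[f(x₀) + 4f(x₁) + 2f(x₂) + ... + f(xₙ)]

x_0 = 0.7500, f(x_0) = 1.587750, coefficient = 1
x_1 = 1.0000, f(x_1) = 2.718282, coefficient = 4
x_2 = 1.2500, f(x_2) = 4.362929, coefficient = 2
x_3 = 1.5000, f(x_3) = 6.722534, coefficient = 4
x_4 = 1.7500, f(x_4) = 10.070555, coefficient = 2
x_5 = 2.0000, f(x_5) = 14.778112, coefficient = 4
x_6 = 2.2500, f(x_6) = 21.347406, coefficient = 1

I ≈ (0.250000/3) × 148.677833 = 12.389819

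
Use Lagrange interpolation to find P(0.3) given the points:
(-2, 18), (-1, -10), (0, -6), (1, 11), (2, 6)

Lagrange interpolation formula:
P(x) = Σ yᵢ × Lᵢ(x)
where Lᵢ(x) = Π_{j≠i} (x - xⱼ)/(xᵢ - xⱼ)

L_0(0.3) = (0.3 - (-1))/(-2 - (-1)) × (0.3 - 0)/(-2 - 0) × (0.3 - 1)/(-2 - 1) × (0.3 - 2)/(-2 - 2) = 0.019338
L_1(0.3) = (0.3 - (-2))/(-1 - (-2)) × (0.3 - 0)/(-1 - 0) × (0.3 - 1)/(-1 - 1) × (0.3 - 2)/(-1 - 2) = -0.136850
L_2(0.3) = (0.3 - (-2))/(0 - (-2)) × (0.3 - (-1))/(0 - (-1)) × (0.3 - 1)/(0 - 1) × (0.3 - 2)/(0 - 2) = 0.889525
L_3(0.3) = (0.3 - (-2))/(1 - (-2)) × (0.3 - (-1))/(1 - (-1)) × (0.3 - 0)/(1 - 0) × (0.3 - 2)/(1 - 2) = 0.254150
L_4(0.3) = (0.3 - (-2))/(2 - (-2)) × (0.3 - (-1))/(2 - (-1)) × (0.3 - 0)/(2 - 0) × (0.3 - 1)/(2 - 1) = -0.026162

P(0.3) = 18×L_0(0.3) + (-10)×L_1(0.3) + (-6)×L_2(0.3) + 11×L_3(0.3) + 6×L_4(0.3)
P(0.3) = -0.981900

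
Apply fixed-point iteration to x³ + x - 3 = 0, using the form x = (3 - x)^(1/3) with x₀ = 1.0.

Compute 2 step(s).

Equation: x³ + x - 3 = 0
Fixed-point form: x = (3 - x)^(1/3)
x₀ = 1.0

x_1 = g(1.000000) = 1.259921
x_2 = g(1.259921) = 1.202790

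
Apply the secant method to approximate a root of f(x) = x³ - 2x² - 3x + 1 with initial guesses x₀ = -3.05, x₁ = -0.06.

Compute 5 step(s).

f(x) = x³ - 2x² - 3x + 1
x₀ = -3.05, x₁ = -0.06

Secant formula: x_{n+1} = x_n - f(x_n)(x_n - x_{n-1})/(f(x_n) - f(x_{n-1}))

Iteration 1:
  f(-3.050000) = -36.827625
  f(-0.060000) = 1.172584
  x_2 = -0.060000 - 1.172584×(-0.060000 - (-3.050000))/(1.172584 - (-36.827625))
       = -0.152263
Iteration 2:
  f(-0.060000) = 1.172584
  f(-0.152263) = 1.406892
  x_3 = -0.152263 - 1.406892×(-0.152263 - (-0.060000))/(1.406892 - 1.172584)
       = 0.401728
Iteration 3:
  f(-0.152263) = 1.406892
  f(0.401728) = -0.463124
  x_4 = 0.401728 - (-0.463124)×(0.401728 - (-0.152263))/(-0.463124 - 1.406892)
       = 0.264528
Iteration 4:
  f(0.401728) = -0.463124
  f(0.264528) = 0.084976
  x_5 = 0.264528 - 0.084976×(0.264528 - 0.401728)/(0.084976 - (-0.463124))
       = 0.285799
Iteration 5:
  f(0.264528) = 0.084976
  f(0.285799) = 0.002584
  x_6 = 0.285799 - 0.002584×(0.285799 - 0.264528)/(0.002584 - 0.084976)
       = 0.286466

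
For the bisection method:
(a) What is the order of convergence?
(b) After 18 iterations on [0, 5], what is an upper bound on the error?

(a) Bisection has linear (order 1) convergence; the error is halved each step.

(b) Error bound = (b-a)/2^n = (5 - 0)/2^{18}
    = 5/2^{18}

(a) 1 (linear); (b) error ≤ 1.91e-05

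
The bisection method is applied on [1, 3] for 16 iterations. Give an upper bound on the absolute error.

Bisection error bound: |error| ≤ (b-a)/2^n
|error| ≤ (3 - 1)/2^16 = 2/2^16
|error| ≤ 0.0000305176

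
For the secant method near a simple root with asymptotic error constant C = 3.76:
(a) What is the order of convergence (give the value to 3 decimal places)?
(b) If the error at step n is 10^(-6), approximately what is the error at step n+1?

(a) Secant method has superlinear convergence with order φ = (1+√5)/2 ≈ 1.618.
    This means |e_{n+1}| ≈ C|e_n|^1.618.

(b) With |e_n| = 10^(-6) and C = 3.76:
    |e_{n+1}| ≈ 3.76 × (10^(-6))^1.618 = 3.76 × 10^(-9.71)

(a) ≈ 1.618 (golden ratio); (b) |e_{n+1}| ≈ 7.362e-10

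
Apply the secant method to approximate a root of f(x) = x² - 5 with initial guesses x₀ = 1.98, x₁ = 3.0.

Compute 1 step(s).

f(x) = x² - 5
x₀ = 1.98, x₁ = 3.0

Secant formula: x_{n+1} = x_n - f(x_n)(x_n - x_{n-1})/(f(x_n) - f(x_{n-1}))

Iteration 1:
  f(1.980000) = -1.079600
  f(3.000000) = 4.000000
  x_2 = 3.000000 - 4.000000×(3.000000 - 1.980000)/(4.000000 - (-1.079600))
       = 2.196787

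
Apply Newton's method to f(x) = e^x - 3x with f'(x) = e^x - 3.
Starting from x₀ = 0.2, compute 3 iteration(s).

f(x) = e^x - 3x
f'(x) = e^x - 3
x₀ = 0.2

Newton-Raphson formula: x_{n+1} = x_n - f(x_n)/f'(x_n)

Iteration 1:
  f(0.200000) = 0.621403
  f'(0.200000) = -1.778597
  x_1 = 0.200000 - 0.621403/(-1.778597) = 0.549378
Iteration 2:
  f(0.549378) = 0.084041
  f'(0.549378) = -1.267825
  x_2 = 0.549378 - 0.084041/(-1.267825) = 0.615666
Iteration 3:
  f(0.615666) = 0.003891
  f'(0.615666) = -1.149112
  x_3 = 0.615666 - 0.003891/(-1.149112) = 0.619052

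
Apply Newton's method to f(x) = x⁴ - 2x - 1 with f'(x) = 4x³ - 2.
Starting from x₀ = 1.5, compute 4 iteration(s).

f(x) = x⁴ - 2x - 1
f'(x) = 4x³ - 2
x₀ = 1.5

Newton-Raphson formula: x_{n+1} = x_n - f(x_n)/f'(x_n)

Iteration 1:
  f(1.500000) = 1.062500
  f'(1.500000) = 11.500000
  x_1 = 1.500000 - 1.062500/11.500000 = 1.407609
Iteration 2:
  f(1.407609) = 0.110579
  f'(1.407609) = 9.155931
  x_2 = 1.407609 - 0.110579/9.155931 = 1.395531
Iteration 3:
  f(1.395531) = 0.001724
  f'(1.395531) = 8.871234
  x_3 = 1.395531 - 0.001724/8.871234 = 1.395337
Iteration 4:
  f(1.395337) = 0.000000
  f'(1.395337) = 8.866692
  x_4 = 1.395337 - 0.000000/8.866692 = 1.395337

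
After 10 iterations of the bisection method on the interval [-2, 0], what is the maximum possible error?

Bisection error bound: |error| ≤ (b-a)/2^n
|error| ≤ (0 - (-2))/2^10 = 2/2^10
|error| ≤ 0.0019531250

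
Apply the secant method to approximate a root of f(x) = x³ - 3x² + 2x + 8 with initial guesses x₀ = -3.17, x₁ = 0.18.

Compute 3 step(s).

f(x) = x³ - 3x² + 2x + 8
x₀ = -3.17, x₁ = 0.18

Secant formula: x_{n+1} = x_n - f(x_n)(x_n - x_{n-1})/(f(x_n) - f(x_{n-1}))

Iteration 1:
  f(-3.170000) = -60.341713
  f(0.180000) = 8.268632
  x_2 = 0.180000 - 8.268632×(0.180000 - (-3.170000))/(8.268632 - (-60.341713))
       = -0.223728
Iteration 2:
  f(0.180000) = 8.268632
  f(-0.223728) = 7.391183
  x_3 = -0.223728 - 7.391183×(-0.223728 - 0.180000)/(7.391183 - 8.268632)
       = -3.624526
Iteration 3:
  f(-0.223728) = 7.391183
  f(-3.624526) = -86.276703
  x_4 = -3.624526 - (-86.276703)×(-3.624526 - (-0.223728))/(-86.276703 - 7.391183)
       = -0.492080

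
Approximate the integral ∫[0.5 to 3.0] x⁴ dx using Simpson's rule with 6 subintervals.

f(x) = x⁴
a = 0.5, b = 3.0, n = 6
h = (b - a)/n = 0.416667

Simpson's rule: (h/3)[f(x₀) + 4f(x₁) + 2f(x₂) + ... + f(xₙ)]

x_0 = 0.5000, f(x_0) = 0.062500, coefficient = 1
x_1 = 0.9167, f(x_1) = 0.706067, coefficient = 4
x_2 = 1.3333, f(x_2) = 3.160494, coefficient = 2
x_3 = 1.7500, f(x_3) = 9.378906, coefficient = 4
x_4 = 2.1667, f(x_4) = 22.037809, coefficient = 2
x_5 = 2.5833, f(x_5) = 44.537085, coefficient = 4
x_6 = 3.0000, f(x_6) = 81.000000, coefficient = 1

I ≈ (0.416667/3) × 349.947338 = 48.603797
Exact value: 48.593750
Error: 0.010047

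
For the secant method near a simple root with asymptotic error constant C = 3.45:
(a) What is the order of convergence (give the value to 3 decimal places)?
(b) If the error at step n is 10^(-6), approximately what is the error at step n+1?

(a) Secant method has superlinear convergence with order φ = (1+√5)/2 ≈ 1.618.
    This means |e_{n+1}| ≈ C|e_n|^1.618.

(b) With |e_n| = 10^(-6) and C = 3.45:
    |e_{n+1}| ≈ 3.45 × (10^(-6))^1.618 = 3.45 × 10^(-9.71)

(a) ≈ 1.618 (golden ratio); (b) |e_{n+1}| ≈ 6.755e-10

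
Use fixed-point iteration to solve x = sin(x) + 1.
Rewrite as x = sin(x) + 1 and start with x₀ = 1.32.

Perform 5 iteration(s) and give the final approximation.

Equation: x = sin(x) + 1
Fixed-point form: x = sin(x) + 1
x₀ = 1.32

x_1 = g(1.320000) = 1.968715
x_2 = g(1.968715) = 1.921869
x_3 = g(1.921869) = 1.939004
x_4 = g(1.939004) = 1.932974
x_5 = g(1.932974) = 1.935127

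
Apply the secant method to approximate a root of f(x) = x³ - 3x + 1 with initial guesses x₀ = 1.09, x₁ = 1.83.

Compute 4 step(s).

f(x) = x³ - 3x + 1
x₀ = 1.09, x₁ = 1.83

Secant formula: x_{n+1} = x_n - f(x_n)(x_n - x_{n-1})/(f(x_n) - f(x_{n-1}))

Iteration 1:
  f(1.090000) = -0.974971
  f(1.830000) = 1.638487
  x_2 = 1.830000 - 1.638487×(1.830000 - 1.090000)/(1.638487 - (-0.974971))
       = 1.366063
Iteration 2:
  f(1.830000) = 1.638487
  f(1.366063) = -0.548941
  x_3 = 1.366063 - (-0.548941)×(1.366063 - 1.830000)/(-0.548941 - 1.638487)
       = 1.482489
Iteration 3:
  f(1.366063) = -0.548941
  f(1.482489) = -0.189291
  x_4 = 1.482489 - (-0.189291)×(1.482489 - 1.366063)/(-0.189291 - (-0.548941))
       = 1.543767
Iteration 4:
  f(1.482489) = -0.189291
  f(1.543767) = 0.047829
  x_5 = 1.543767 - 0.047829×(1.543767 - 1.482489)/(0.047829 - (-0.189291))
       = 1.531407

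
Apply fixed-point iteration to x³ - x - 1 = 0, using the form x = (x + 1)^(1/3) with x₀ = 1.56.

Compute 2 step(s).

Equation: x³ - x - 1 = 0
Fixed-point form: x = (x + 1)^(1/3)
x₀ = 1.56

x_1 = g(1.560000) = 1.367981
x_2 = g(1.367981) = 1.332885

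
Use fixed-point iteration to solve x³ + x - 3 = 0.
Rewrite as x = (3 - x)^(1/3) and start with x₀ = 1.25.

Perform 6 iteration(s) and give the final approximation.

Equation: x³ + x - 3 = 0
Fixed-point form: x = (3 - x)^(1/3)
x₀ = 1.25

x_1 = g(1.250000) = 1.205071
x_2 = g(1.205071) = 1.215297
x_3 = g(1.215297) = 1.212985
x_4 = g(1.212985) = 1.213508
x_5 = g(1.213508) = 1.213390
x_6 = g(1.213390) = 1.213417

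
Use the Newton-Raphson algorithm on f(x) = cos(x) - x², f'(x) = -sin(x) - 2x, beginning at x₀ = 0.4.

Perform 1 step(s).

f(x) = cos(x) - x²
f'(x) = -sin(x) - 2x
x₀ = 0.4

Newton-Raphson formula: x_{n+1} = x_n - f(x_n)/f'(x_n)

Iteration 1:
  f(0.400000) = 0.761061
  f'(0.400000) = -1.189418
  x_1 = 0.400000 - 0.761061/(-1.189418) = 1.039860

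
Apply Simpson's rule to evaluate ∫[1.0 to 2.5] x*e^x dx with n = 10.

f(x) = x*e^x
a = 1.0, b = 2.5, n = 10
h = (b - a)/n = 0.150000

Simpson's rule: (h/3)[f(x₀) + 4f(x₁) + 2f(x₂) + ... + f(xₙ)]

x_0 = 1.0000, f(x_0) = 2.718282, coefficient = 1
x_1 = 1.1500, f(x_1) = 3.631922, coefficient = 4
x_2 = 1.3000, f(x_2) = 4.770086, coefficient = 2
x_3 = 1.4500, f(x_3) = 6.181516, coefficient = 4
x_4 = 1.6000, f(x_4) = 7.924852, coefficient = 2
x_5 = 1.7500, f(x_5) = 10.070555, coefficient = 4
x_6 = 1.9000, f(x_6) = 12.703199, coefficient = 2
x_7 = 2.0500, f(x_7) = 15.924197, coefficient = 4
x_8 = 2.2000, f(x_8) = 19.855030, coefficient = 2
x_9 = 2.3500, f(x_9) = 24.641089, coefficient = 4
x_10 = 2.5000, f(x_10) = 30.456235, coefficient = 1

I ≈ (0.150000/3) × 365.477965 = 18.273898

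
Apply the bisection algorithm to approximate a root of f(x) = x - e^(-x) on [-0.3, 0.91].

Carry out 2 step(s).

f(x) = x - e^(-x)
Initial interval: [-0.3, 0.91]

Iteration 1:
  c_1 = (-0.300000 + 0.910000)/2 = 0.305000
  f(c_1) = f(0.305000) = -0.432123
  f(a) × f(c) ≥ 0, new interval: [0.305000, 0.910000]
Iteration 2:
  c_2 = (0.305000 + 0.910000)/2 = 0.607500
  f(c_2) = f(0.607500) = 0.062789
  f(a) × f(c) < 0, new interval: [0.305000, 0.607500]

After 2 iteration(s), the approximation is c_2 = 0.607500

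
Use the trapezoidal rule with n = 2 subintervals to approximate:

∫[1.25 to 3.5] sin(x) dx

f(x) = sin(x)
a = 1.25, b = 3.5, n = 2
h = (b - a)/n = 1.125000

Trapezoidal rule: (h/2)[f(x₀) + 2f(x₁) + 2f(x₂) + ... + f(xₙ)]

x_0 = 1.2500, f(x_0) = 0.948985, coefficient = 1
x_1 = 2.3750, f(x_1) = 0.693685, coefficient = 2
x_2 = 3.5000, f(x_2) = -0.350783, coefficient = 1

I ≈ (1.125000/2) × 1.985571 = 1.116884
Exact value: 1.251779
Error: 0.134895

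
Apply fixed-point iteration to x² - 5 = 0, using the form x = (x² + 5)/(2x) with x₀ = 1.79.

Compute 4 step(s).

Equation: x² - 5 = 0
Fixed-point form: x = (x² + 5)/(2x)
x₀ = 1.79

x_1 = g(1.790000) = 2.291648
x_2 = g(2.291648) = 2.236742
x_3 = g(2.236742) = 2.236068
x_4 = g(2.236068) = 2.236068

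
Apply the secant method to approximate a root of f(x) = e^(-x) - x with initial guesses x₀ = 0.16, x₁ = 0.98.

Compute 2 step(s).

f(x) = e^(-x) - x
x₀ = 0.16, x₁ = 0.98

Secant formula: x_{n+1} = x_n - f(x_n)(x_n - x_{n-1})/(f(x_n) - f(x_{n-1}))

Iteration 1:
  f(0.160000) = 0.692144
  f(0.980000) = -0.604689
  x_2 = 0.980000 - (-0.604689)×(0.980000 - 0.160000)/(-0.604689 - 0.692144)
       = 0.597649
Iteration 2:
  f(0.980000) = -0.604689
  f(0.597649) = -0.047546
  x_3 = 0.597649 - (-0.047546)×(0.597649 - 0.980000)/(-0.047546 - (-0.604689))
       = 0.565020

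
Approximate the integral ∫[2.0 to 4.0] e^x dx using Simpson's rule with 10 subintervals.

f(x) = e^x
a = 2.0, b = 4.0, n = 10
h = (b - a)/n = 0.200000

Simpson's rule: (h/3)[f(x₀) + 4f(x₁) + 2f(x₂) + ... + f(xₙ)]

x_0 = 2.0000, f(x_0) = 7.389056, coefficient = 1
x_1 = 2.2000, f(x_1) = 9.025013, coefficient = 4
x_2 = 2.4000, f(x_2) = 11.023176, coefficient = 2
x_3 = 2.6000, f(x_3) = 13.463738, coefficient = 4
x_4 = 2.8000, f(x_4) = 16.444647, coefficient = 2
x_5 = 3.0000, f(x_5) = 20.085537, coefficient = 4
x_6 = 3.2000, f(x_6) = 24.532530, coefficient = 2
x_7 = 3.4000, f(x_7) = 29.964100, coefficient = 4
x_8 = 3.6000, f(x_8) = 36.598234, coefficient = 2
x_9 = 3.8000, f(x_9) = 44.701184, coefficient = 4
x_10 = 4.0000, f(x_10) = 54.598150, coefficient = 1

I ≈ (0.200000/3) × 708.142674 = 47.209512
Exact value: 47.209094
Error: 0.000418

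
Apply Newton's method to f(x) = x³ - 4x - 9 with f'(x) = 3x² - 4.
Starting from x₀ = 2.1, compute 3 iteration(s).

f(x) = x³ - 4x - 9
f'(x) = 3x² - 4
x₀ = 2.1

Newton-Raphson formula: x_{n+1} = x_n - f(x_n)/f'(x_n)

Iteration 1:
  f(2.100000) = -8.139000
  f'(2.100000) = 9.230000
  x_1 = 2.100000 - (-8.139000)/9.230000 = 2.981798
Iteration 2:
  f(2.981798) = 5.584341
  f'(2.981798) = 22.673367
  x_2 = 2.981798 - 5.584341/22.673367 = 2.735503
Iteration 3:
  f(2.735503) = 0.527699
  f'(2.735503) = 18.448935
  x_3 = 2.735503 - 0.527699/18.448935 = 2.706900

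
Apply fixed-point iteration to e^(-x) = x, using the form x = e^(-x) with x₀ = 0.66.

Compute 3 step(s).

Equation: e^(-x) = x
Fixed-point form: x = e^(-x)
x₀ = 0.66

x_1 = g(0.660000) = 0.516851
x_2 = g(0.516851) = 0.596395
x_3 = g(0.596395) = 0.550793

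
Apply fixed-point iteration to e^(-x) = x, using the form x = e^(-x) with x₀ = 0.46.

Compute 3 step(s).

Equation: e^(-x) = x
Fixed-point form: x = e^(-x)
x₀ = 0.46

x_1 = g(0.460000) = 0.631284
x_2 = g(0.631284) = 0.531909
x_3 = g(0.531909) = 0.587483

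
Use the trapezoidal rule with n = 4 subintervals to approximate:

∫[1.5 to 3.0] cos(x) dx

f(x) = cos(x)
a = 1.5, b = 3.0, n = 4
h = (b - a)/n = 0.375000

Trapezoidal rule: (h/2)[f(x₀) + 2f(x₁) + 2f(x₂) + ... + f(xₙ)]

x_0 = 1.5000, f(x_0) = 0.070737, coefficient = 1
x_1 = 1.8750, f(x_1) = -0.299534, coefficient = 2
x_2 = 2.2500, f(x_2) = -0.628174, coefficient = 2
x_3 = 2.6250, f(x_3) = -0.869507, coefficient = 2
x_4 = 3.0000, f(x_4) = -0.989992, coefficient = 1

I ≈ (0.375000/2) × -4.513684 = -0.846316
Exact value: -0.856375
Error: 0.010059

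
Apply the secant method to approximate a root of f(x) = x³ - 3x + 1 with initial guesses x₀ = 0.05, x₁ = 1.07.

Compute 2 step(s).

f(x) = x³ - 3x + 1
x₀ = 0.05, x₁ = 1.07

Secant formula: x_{n+1} = x_n - f(x_n)(x_n - x_{n-1})/(f(x_n) - f(x_{n-1}))

Iteration 1:
  f(0.050000) = 0.850125
  f(1.070000) = -0.984957
  x_2 = 1.070000 - (-0.984957)×(1.070000 - 0.050000)/(-0.984957 - 0.850125)
       = 0.522528
Iteration 2:
  f(1.070000) = -0.984957
  f(0.522528) = -0.424915
  x_3 = 0.522528 - (-0.424915)×(0.522528 - 1.070000)/(-0.424915 - (-0.984957))
       = 0.107150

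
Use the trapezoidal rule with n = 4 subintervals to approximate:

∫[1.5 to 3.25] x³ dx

f(x) = x³
a = 1.5, b = 3.25, n = 4
h = (b - a)/n = 0.437500

Trapezoidal rule: (h/2)[f(x₀) + 2f(x₁) + 2f(x₂) + ... + f(xₙ)]

x_0 = 1.5000, f(x_0) = 3.375000, coefficient = 1
x_1 = 1.9375, f(x_1) = 7.273193, coefficient = 2
x_2 = 2.3750, f(x_2) = 13.396484, coefficient = 2
x_3 = 2.8125, f(x_3) = 22.247314, coefficient = 2
x_4 = 3.2500, f(x_4) = 34.328125, coefficient = 1

I ≈ (0.437500/2) × 123.537109 = 27.023743
Exact value: 26.625977
Error: 0.397766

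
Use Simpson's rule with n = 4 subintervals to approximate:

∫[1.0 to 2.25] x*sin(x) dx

f(x) = x*sin(x)
a = 1.0, b = 2.25, n = 4
h = (b - a)/n = 0.312500

Simpson's rule: (h/3)[f(x₀) + 4f(x₁) + 2f(x₂) + ... + f(xₙ)]

x_0 = 1.0000, f(x_0) = 0.841471, coefficient = 1
x_1 = 1.3125, f(x_1) = 1.268960, coefficient = 4
x_2 = 1.6250, f(x_2) = 1.622613, coefficient = 2
x_3 = 1.9375, f(x_3) = 1.808684, coefficient = 4
x_4 = 2.2500, f(x_4) = 1.750665, coefficient = 1

I ≈ (0.312500/3) × 18.147938 = 1.890410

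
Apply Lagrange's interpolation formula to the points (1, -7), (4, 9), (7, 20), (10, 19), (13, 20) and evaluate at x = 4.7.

Lagrange interpolation formula:
P(x) = Σ yᵢ × Lᵢ(x)
where Lᵢ(x) = Π_{j≠i} (x - xⱼ)/(xᵢ - xⱼ)

L_0(4.7) = (4.7 - 4)/(1 - 4) × (4.7 - 7)/(1 - 7) × (4.7 - 10)/(1 - 10) × (4.7 - 13)/(1 - 13) = -0.036432
L_1(4.7) = (4.7 - 1)/(4 - 1) × (4.7 - 7)/(4 - 7) × (4.7 - 10)/(4 - 10) × (4.7 - 13)/(4 - 13) = 0.770278
L_2(4.7) = (4.7 - 1)/(7 - 1) × (4.7 - 4)/(7 - 4) × (4.7 - 10)/(7 - 10) × (4.7 - 13)/(7 - 13) = 0.351648
L_3(4.7) = (4.7 - 1)/(10 - 1) × (4.7 - 4)/(10 - 4) × (4.7 - 7)/(10 - 7) × (4.7 - 13)/(10 - 13) = -0.101735
L_4(4.7) = (4.7 - 1)/(13 - 1) × (4.7 - 4)/(13 - 4) × (4.7 - 7)/(13 - 7) × (4.7 - 10)/(13 - 10) = 0.016241

P(4.7) = (-7)×L_0(4.7) + 9×L_1(4.7) + 20×L_2(4.7) + 19×L_3(4.7) + 20×L_4(4.7)
P(4.7) = 12.612347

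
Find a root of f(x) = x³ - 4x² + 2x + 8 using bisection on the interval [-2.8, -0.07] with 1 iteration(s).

f(x) = x³ - 4x² + 2x + 8
Initial interval: [-2.8, -0.07]

Iteration 1:
  c_1 = (-2.800000 + (-0.070000))/2 = -1.435000
  f(c_1) = f(-1.435000) = -6.061888
  f(a) × f(c) ≥ 0, new interval: [-1.435000, -0.070000]

After 1 iteration(s), the approximation is c_1 = -1.435000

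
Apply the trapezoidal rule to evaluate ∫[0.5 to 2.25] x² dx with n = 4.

f(x) = x²
a = 0.5, b = 2.25, n = 4
h = (b - a)/n = 0.437500

Trapezoidal rule: (h/2)[f(x₀) + 2f(x₁) + 2f(x₂) + ... + f(xₙ)]

x_0 = 0.5000, f(x_0) = 0.250000, coefficient = 1
x_1 = 0.9375, f(x_1) = 0.878906, coefficient = 2
x_2 = 1.3750, f(x_2) = 1.890625, coefficient = 2
x_3 = 1.8125, f(x_3) = 3.285156, coefficient = 2
x_4 = 2.2500, f(x_4) = 5.062500, coefficient = 1

I ≈ (0.437500/2) × 17.421875 = 3.811035
Exact value: 3.755208
Error: 0.055827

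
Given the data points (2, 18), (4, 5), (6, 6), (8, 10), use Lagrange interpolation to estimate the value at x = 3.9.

Lagrange interpolation formula:
P(x) = Σ yᵢ × Lᵢ(x)
where Lᵢ(x) = Π_{j≠i} (x - xⱼ)/(xᵢ - xⱼ)

L_0(3.9) = (3.9 - 4)/(2 - 4) × (3.9 - 6)/(2 - 6) × (3.9 - 8)/(2 - 8) = 0.017938
L_1(3.9) = (3.9 - 2)/(4 - 2) × (3.9 - 6)/(4 - 6) × (3.9 - 8)/(4 - 8) = 1.022437
L_2(3.9) = (3.9 - 2)/(6 - 2) × (3.9 - 4)/(6 - 4) × (3.9 - 8)/(6 - 8) = -0.048688
L_3(3.9) = (3.9 - 2)/(8 - 2) × (3.9 - 4)/(8 - 4) × (3.9 - 6)/(8 - 6) = 0.008313

P(3.9) = 18×L_0(3.9) + 5×L_1(3.9) + 6×L_2(3.9) + 10×L_3(3.9)
P(3.9) = 5.226062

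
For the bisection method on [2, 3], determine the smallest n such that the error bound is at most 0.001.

We need (b-a)/2^n ≤ 0.001
(3 - 2)/2^n ≤ 0.001
1/2^n ≤ 0.001
2^n ≥ 1000
n ≥ log₂(1000) = 9.97
n ≥ 10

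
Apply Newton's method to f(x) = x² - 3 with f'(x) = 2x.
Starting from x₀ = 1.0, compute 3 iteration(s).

f(x) = x² - 3
f'(x) = 2x
x₀ = 1.0

Newton-Raphson formula: x_{n+1} = x_n - f(x_n)/f'(x_n)

Iteration 1:
  f(1.000000) = -2.000000
  f'(1.000000) = 2.000000
  x_1 = 1.000000 - (-2.000000)/2.000000 = 2.000000
Iteration 2:
  f(2.000000) = 1.000000
  f'(2.000000) = 4.000000
  x_2 = 2.000000 - 1.000000/4.000000 = 1.750000
Iteration 3:
  f(1.750000) = 0.062500
  f'(1.750000) = 3.500000
  x_3 = 1.750000 - 0.062500/3.500000 = 1.732143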